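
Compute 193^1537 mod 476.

193

1537 in binary is 11000000001, i.e. 1537 = 1024 + 512 + 1.
193^1 ≡ 193 (mod 476)
193^2 ≡ 193^2 = 37249 ≡ 121 (mod 476)
193^4 ≡ 121^2 = 14641 ≡ 361 (mod 476)
193^8 ≡ 361^2 = 130321 ≡ 373 (mod 476)
193^16 ≡ 373^2 = 139129 ≡ 137 (mod 476)
193^32 ≡ 137^2 = 18769 ≡ 205 (mod 476)
193^64 ≡ 205^2 = 42025 ≡ 137 (mod 476)
193^128 ≡ 137^2 = 18769 ≡ 205 (mod 476)
193^256 ≡ 205^2 = 42025 ≡ 137 (mod 476)
193^512 ≡ 137^2 = 18769 ≡ 205 (mod 476)
193^1024 ≡ 205^2 = 42025 ≡ 137 (mod 476)
193^1537 = 193^1024 * 193^512 * 193^1 ≡ 137 * 205 * 193 (mod 476).
Accumulate the product:
137 * 205 = 28085 ≡ 1
1 * 193 = 193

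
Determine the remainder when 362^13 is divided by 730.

Using repeated squaring:
13 in binary is 1101, i.e. 13 = 8 + 4 + 1.
362^1 ≡ 362 (mod 730)
362^2 ≡ 362^2 = 131044 ≡ 374 (mod 730)
362^4 ≡ 374^2 = 139876 ≡ 446 (mod 730)
362^8 ≡ 446^2 = 198916 ≡ 356 (mod 730)
362^13 = 362^8 · 362^4 · 362^1 ≡ 356 · 446 · 362 (mod 730).
Accumulate the product:
356 · 446 = 158776 ≡ 366
366 · 362 = 132492 ≡ 362

362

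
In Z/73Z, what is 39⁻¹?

73 = 1*39 + 34
39 = 1*34 + 5
34 = 6*5 + 4
5 = 1*4 + 1
4 = 4*1 + 0
gcd(39, 73) = 1, so the inverse exists.
Back-substitute for 1:
1 = 1*5 − 1*4
  = −1*34 + 7*5
  = 7*39 − 8*34
  = −8*73 + 15*39
So 39⁻¹ ≡ 15 (mod 73).

15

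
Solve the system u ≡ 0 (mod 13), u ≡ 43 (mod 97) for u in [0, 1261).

13⁻¹ mod 97: 13·15 ≡ 1 (mod 97), so 13⁻¹ ≡ 15.
u = 0 + 13·((43 − 0)·15 mod 97) = 0 + 13·63 = 819.

819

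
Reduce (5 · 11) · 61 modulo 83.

35

5 · 11 = 55
55 · 61 = 3355 ≡ 35 (mod 83)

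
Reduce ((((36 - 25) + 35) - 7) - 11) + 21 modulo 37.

36 - 25 = 11
11 + 35 = 46 ≡ 9 (mod 37)
9 - 7 = 2
2 - 11 = -9 ≡ 28 (mod 37)
28 + 21 = 49 ≡ 12 (mod 37)

12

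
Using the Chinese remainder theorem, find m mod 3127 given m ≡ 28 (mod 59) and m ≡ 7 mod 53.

59⁻¹ mod 53: 59·9 ≡ 1 (mod 53), so 59⁻¹ ≡ 9.
m = 28 + 59·((7 − 28)·9 mod 53) = 28 + 59·23 = 1385.

1385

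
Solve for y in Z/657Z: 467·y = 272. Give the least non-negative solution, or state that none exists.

gcd(467, 657) = 1, so a unique solution mod 657 exists.
467⁻¹ ≡ 287 (mod 657).
y ≡ 287·272 ≡ 538 (mod 657).

538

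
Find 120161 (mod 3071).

392

120161 = 39*3071 + 392, so 120161 ≡ 392 (mod 3071).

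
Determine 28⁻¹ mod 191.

116

Apply the Euclidean algorithm and back-substitute:
191 = 6*28 + 23
28 = 1*23 + 5
23 = 4*5 + 3
5 = 1*3 + 2
3 = 1*2 + 1
2 = 2*1 + 0
gcd(28, 191) = 1, so the inverse exists.
Bézout: 1 = 11*191 − 75*28.
So 28⁻¹ ≡ −75 ≡ 116 (mod 191).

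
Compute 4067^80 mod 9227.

Compute successive squares:
80 in binary is 1010000, i.e. 80 = 64 + 16.
4067^1 ≡ 4067 (mod 9227)
4067^2 ≡ 4067^2 = 16540489 ≡ 5705 (mod 9227)
4067^4 ≡ 5705^2 = 32547025 ≡ 3396 (mod 9227)
4067^8 ≡ 3396^2 = 11532816 ≡ 8293 (mod 9227)
4067^16 ≡ 8293^2 = 68773849 ≡ 5018 (mod 9227)
4067^32 ≡ 5018^2 = 25180324 ≡ 9068 (mod 9227)
4067^64 ≡ 9068^2 = 82228624 ≡ 6827 (mod 9227)
4067^80 = 4067^64 · 4067^16 ≡ 6827 · 5018 (mod 9227).
6827 · 5018 = 34257886 ≡ 7262 (mod 9227).

7262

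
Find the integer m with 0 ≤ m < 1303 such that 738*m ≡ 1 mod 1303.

708

Apply the Euclidean algorithm and back-substitute:
1303 = 1×738 + 565
738 = 1×565 + 173
565 = 3×173 + 46
173 = 3×46 + 35
46 = 1×35 + 11
35 = 3×11 + 2
11 = 5×2 + 1
2 = 2×1 + 0
gcd(738, 1303) = 1, so the inverse exists.
Bézout: 1 = 337×1303 − 595×738.
So 738⁻¹ ≡ −595 ≡ 708 (mod 1303).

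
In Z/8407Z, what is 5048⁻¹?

Run the extended Euclidean algorithm:
8407 = 1*5048 + 3359
5048 = 1*3359 + 1689
3359 = 1*1689 + 1670
1689 = 1*1670 + 19
1670 = 87*19 + 17
19 = 1*17 + 2
17 = 8*2 + 1
2 = 2*1 + 0
gcd(5048, 8407) = 1, so the inverse exists.
Back-substitute for 1:
1 = 1*17 − 8*2
  = −8*19 + 9*17
  = 9*1670 − 791*19
  = −791*1689 + 800*1670
  = 800*3359 − 1591*1689
  = −1591*5048 + 2391*3359
  = 2391*8407 − 3982*5048
So 5048⁻¹ ≡ −3982 ≡ 4425 (mod 8407).

4425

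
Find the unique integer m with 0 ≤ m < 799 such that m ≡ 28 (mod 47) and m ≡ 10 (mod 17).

47⁻¹ mod 17: 47*4 ≡ 1 (mod 17), so 47⁻¹ ≡ 4.
m = 28 + 47*((10 − 28)*4 mod 17) = 28 + 47*13 = 639.
Check: 639 mod 47 = 28, 639 mod 17 = 10. ✓

639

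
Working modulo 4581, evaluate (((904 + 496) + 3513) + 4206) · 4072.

904 + 496 = 1400
1400 + 3513 = 4913 ≡ 332 (mod 4581)
332 + 4206 = 4538
4538 · 4072 = 18478736 ≡ 3563 (mod 4581)

3563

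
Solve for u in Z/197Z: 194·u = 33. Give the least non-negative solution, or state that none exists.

186

gcd(194, 197) = 1, so a unique solution mod 197 exists.
194⁻¹ ≡ 131 (mod 197).
u ≡ 131·33 ≡ 186 (mod 197).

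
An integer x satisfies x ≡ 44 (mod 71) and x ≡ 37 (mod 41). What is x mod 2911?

71⁻¹ mod 41: 71×26 ≡ 1 (mod 41), so 71⁻¹ ≡ 26.
x = 44 + 71×((37 − 44)×26 mod 41) = 44 + 71×23 = 1677.

1677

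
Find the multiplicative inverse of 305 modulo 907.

794

Run the extended Euclidean algorithm:
907 = 2*305 + 297
305 = 1*297 + 8
297 = 37*8 + 1
8 = 8*1 + 0
gcd(305, 907) = 1, so the inverse exists.
Bézout: 1 = 38*907 − 113*305.
So 305⁻¹ ≡ −113 ≡ 794 (mod 907).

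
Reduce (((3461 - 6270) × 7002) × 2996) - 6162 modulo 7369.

2887

3461 - 6270 = -2809 ≡ 4560 (mod 7369)
4560 × 7002 = 31929120 ≡ 6612 (mod 7369)
6612 × 2996 = 19809552 ≡ 1680 (mod 7369)
1680 - 6162 = -4482 ≡ 2887 (mod 7369)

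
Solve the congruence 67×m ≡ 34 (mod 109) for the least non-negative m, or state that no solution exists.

gcd(67, 109) = 1, so a unique solution mod 109 exists.
67⁻¹ ≡ 96 (mod 109).
m ≡ 96×34 ≡ 103 (mod 109).

103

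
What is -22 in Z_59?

-22 = -1*59 + 37, so -22 ≡ 37 (mod 59).

37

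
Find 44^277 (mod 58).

8

Compute successive squares:
277 in binary is 100010101, i.e. 277 = 256 + 16 + 4 + 1.
44^1 ≡ 44 (mod 58)
44^2 ≡ 44^2 = 1936 ≡ 22 (mod 58)
44^4 ≡ 22^2 = 484 ≡ 20 (mod 58)
44^8 ≡ 20^2 = 400 ≡ 52 (mod 58)
44^16 ≡ 52^2 = 2704 ≡ 36 (mod 58)
44^32 ≡ 36^2 = 1296 ≡ 20 (mod 58)
44^64 ≡ 20^2 = 400 ≡ 52 (mod 58)
44^128 ≡ 52^2 = 2704 ≡ 36 (mod 58)
44^256 ≡ 36^2 = 1296 ≡ 20 (mod 58)
44^277 = 44^256 * 44^16 * 44^4 * 44^1 ≡ 20 * 36 * 20 * 44 (mod 58).
Accumulate the product:
20 * 36 = 720 ≡ 24
24 * 20 = 480 ≡ 16
16 * 44 = 704 ≡ 8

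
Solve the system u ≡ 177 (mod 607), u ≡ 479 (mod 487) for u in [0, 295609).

233265

607⁻¹ mod 487: 607*69 ≡ 1 (mod 487), so 607⁻¹ ≡ 69.
u = 177 + 607*((479 − 177)*69 mod 487) = 177 + 607*384 = 233265.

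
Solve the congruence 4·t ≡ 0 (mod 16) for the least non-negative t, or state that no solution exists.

gcd(4, 16) = 4, and 4 | 0, so solutions exist.
Divide through by 4: 1·t mod 4 = 0.
1⁻¹ ≡ 1 (mod 4).
t ≡ 1·0 ≡ 0 (mod 4).
The smallest non-negative solution is t = 0.

0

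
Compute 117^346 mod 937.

910

Using repeated squaring:
346 in binary is 101011010, i.e. 346 = 256 + 64 + 16 + 8 + 2.
117^1 ≡ 117 (mod 937)
117^2 ≡ 117^2 = 13689 ≡ 571 (mod 937)
117^4 ≡ 571^2 = 326041 ≡ 902 (mod 937)
117^8 ≡ 902^2 = 813604 ≡ 288 (mod 937)
117^16 ≡ 288^2 = 82944 ≡ 488 (mod 937)
117^32 ≡ 488^2 = 238144 ≡ 146 (mod 937)
117^64 ≡ 146^2 = 21316 ≡ 702 (mod 937)
117^128 ≡ 702^2 = 492804 ≡ 879 (mod 937)
117^256 ≡ 879^2 = 772641 ≡ 553 (mod 937)
117^346 = 117^256 · 117^64 · 117^16 · 117^8 · 117^2 ≡ 553 · 702 · 488 · 288 · 571 (mod 937).
Accumulate the product:
553 · 702 = 388206 ≡ 288
288 · 488 = 140544 ≡ 931
931 · 288 = 268128 ≡ 146
146 · 571 = 83366 ≡ 910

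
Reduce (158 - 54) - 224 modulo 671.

551

158 - 54 = 104
104 - 224 = -120 ≡ 551 (mod 671)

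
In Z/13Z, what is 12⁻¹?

12

By the extended Euclidean algorithm:
13 = 1*12 + 1
12 = 12*1 + 0
gcd(12, 13) = 1, so the inverse exists.
Back-substitute for 1:
1 = 1*13 − 1*12
So 12⁻¹ ≡ −1 ≡ 12 (mod 13).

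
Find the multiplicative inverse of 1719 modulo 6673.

Apply the Euclidean algorithm and back-substitute:
6673 = 3×1719 + 1516
1719 = 1×1516 + 203
1516 = 7×203 + 95
203 = 2×95 + 13
95 = 7×13 + 4
13 = 3×4 + 1
4 = 4×1 + 0
gcd(1719, 6673) = 1, so the inverse exists.
Bézout: 1 = −398×6673 + 1545×1719.
So 1719⁻¹ ≡ 1545 (mod 6673).

1545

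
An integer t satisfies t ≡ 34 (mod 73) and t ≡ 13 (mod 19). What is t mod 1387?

545

73⁻¹ mod 19: 73×6 ≡ 1 (mod 19), so 73⁻¹ ≡ 6.
t = 34 + 73×((13 − 34)×6 mod 19) = 34 + 73×7 = 545.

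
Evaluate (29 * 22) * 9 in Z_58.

29 * 22 = 638 ≡ 0 (mod 58)
0 * 9 = 0

0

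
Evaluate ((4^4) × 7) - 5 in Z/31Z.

(4)^4 ≡ 8 (mod 31)
8 × 7 = 56 ≡ 25 (mod 31)
25 - 5 = 20

20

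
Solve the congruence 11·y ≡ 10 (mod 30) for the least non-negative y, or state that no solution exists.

20

gcd(11, 30) = 1, so a unique solution mod 30 exists.
11⁻¹ ≡ 11 (mod 30).
y ≡ 11·10 ≡ 20 (mod 30).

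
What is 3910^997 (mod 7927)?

By square-and-multiply:
997 in binary is 1111100101, i.e. 997 = 512 + 256 + 128 + 64 + 32 + 4 + 1.
3910^1 ≡ 3910 (mod 7927)
3910^2 ≡ 3910^2 = 15288100 ≡ 4844 (mod 7927)
3910^4 ≡ 4844^2 = 23464336 ≡ 416 (mod 7927)
3910^8 ≡ 416^2 = 173056 ≡ 6589 (mod 7927)
3910^16 ≡ 6589^2 = 43414921 ≡ 6669 (mod 7927)
3910^32 ≡ 6669^2 = 44475561 ≡ 5091 (mod 7927)
3910^64 ≡ 5091^2 = 25918281 ≡ 4918 (mod 7927)
3910^128 ≡ 4918^2 = 24186724 ≡ 1447 (mod 7927)
3910^256 ≡ 1447^2 = 2093809 ≡ 1081 (mod 7927)
3910^512 ≡ 1081^2 = 1168561 ≡ 3292 (mod 7927)
3910^997 = 3910^512 × 3910^256 × 3910^128 × 3910^64 × 3910^32 × 3910^4 × 3910^1 ≡ 3292 × 1081 × 1447 × 4918 × 5091 × 416 × 3910 (mod 7927).
Accumulate the product:
3292 × 1081 = 3558652 ≡ 7356
7356 × 1447 = 10644132 ≡ 6098
6098 × 4918 = 29989964 ≡ 2123
2123 × 5091 = 10808193 ≡ 3692
3692 × 416 = 1535872 ≡ 5961
5961 × 3910 = 23307510 ≡ 2130

2130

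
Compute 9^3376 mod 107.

33

Compute successive squares:
3376 in binary is 110100110000, i.e. 3376 = 2048 + 1024 + 256 + 32 + 16.
9^1 ≡ 9 (mod 107)
9^2 ≡ 9^2 = 81 (mod 107)
9^4 ≡ 81^2 = 6561 ≡ 34 (mod 107)
9^8 ≡ 34^2 = 1156 ≡ 86 (mod 107)
9^16 ≡ 86^2 = 7396 ≡ 13 (mod 107)
9^32 ≡ 13^2 = 169 ≡ 62 (mod 107)
9^64 ≡ 62^2 = 3844 ≡ 99 (mod 107)
9^128 ≡ 99^2 = 9801 ≡ 64 (mod 107)
9^256 ≡ 64^2 = 4096 ≡ 30 (mod 107)
9^512 ≡ 30^2 = 900 ≡ 44 (mod 107)
9^1024 ≡ 44^2 = 1936 ≡ 10 (mod 107)
9^2048 ≡ 10^2 = 100 (mod 107)
9^3376 = 9^2048 · 9^1024 · 9^256 · 9^32 · 9^16 ≡ 100 · 10 · 30 · 62 · 13 (mod 107).
Accumulate the product:
100 · 10 = 1000 ≡ 37
37 · 30 = 1110 ≡ 40
40 · 62 = 2480 ≡ 19
19 · 13 = 247 ≡ 33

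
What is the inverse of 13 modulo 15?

7

Run the extended Euclidean algorithm:
15 = 1*13 + 2
13 = 6*2 + 1
2 = 2*1 + 0
gcd(13, 15) = 1, so the inverse exists.
Bézout: 1 = −6*15 + 7*13.
So 13⁻¹ ≡ 7 (mod 15).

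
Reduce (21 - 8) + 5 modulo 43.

18

21 - 8 = 13
13 + 5 = 18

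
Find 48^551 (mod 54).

48^1 ≡ 48 (mod 54)
48^2 ≡ 48^2 = 2304 ≡ 36 (mod 54)
48^4 ≡ 36^2 = 1296 ≡ 0 (mod 54)
48^8 ≡ 0^2 = 0 (mod 54)
48^16 ≡ 0^2 = 0 (mod 54)
48^32 ≡ 0^2 = 0 (mod 54)
48^64 ≡ 0^2 = 0 (mod 54)
48^128 ≡ 0^2 = 0 (mod 54)
48^256 ≡ 0^2 = 0 (mod 54)
48^512 ≡ 0^2 = 0 (mod 54)
48^551 = 48^512 · 48^32 · 48^4 · 48^2 · 48^1 ≡ 0 · 0 · 0 · 36 · 48 (mod 54).
Accumulate the product:
0 · 0 = 0
0 · 0 = 0
0 · 36 = 0
0 · 48 = 0

0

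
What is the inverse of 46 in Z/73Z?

Run the extended Euclidean algorithm:
73 = 1*46 + 27
46 = 1*27 + 19
27 = 1*19 + 8
19 = 2*8 + 3
8 = 2*3 + 2
3 = 1*2 + 1
2 = 2*1 + 0
gcd(46, 73) = 1, so the inverse exists.
Back-substitute for 1:
1 = 1*3 − 1*2
  = −1*8 + 3*3
  = 3*19 − 7*8
  = −7*27 + 10*19
  = 10*46 − 17*27
  = −17*73 + 27*46
So 46⁻¹ ≡ 27 (mod 73).

27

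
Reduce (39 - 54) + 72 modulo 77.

57

39 - 54 = -15 ≡ 62 (mod 77)
62 + 72 = 134 ≡ 57 (mod 77)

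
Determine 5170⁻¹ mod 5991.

3904

Apply the Euclidean algorithm and back-substitute:
5991 = 1*5170 + 821
5170 = 6*821 + 244
821 = 3*244 + 89
244 = 2*89 + 66
89 = 1*66 + 23
66 = 2*23 + 20
23 = 1*20 + 3
20 = 6*3 + 2
3 = 1*2 + 1
2 = 2*1 + 0
gcd(5170, 5991) = 1, so the inverse exists.
Back-substitute for 1:
1 = 1*3 − 1*2
  = −1*20 + 7*3
  = 7*23 − 8*20
  = −8*66 + 23*23
  = 23*89 − 31*66
  = −31*244 + 85*89
  = 85*821 − 286*244
  = −286*5170 + 1801*821
  = 1801*5991 − 2087*5170
So 5170⁻¹ ≡ −2087 ≡ 3904 (mod 5991).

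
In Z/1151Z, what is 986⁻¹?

Run the extended Euclidean algorithm:
1151 = 1·986 + 165
986 = 5·165 + 161
165 = 1·161 + 4
161 = 40·4 + 1
4 = 4·1 + 0
gcd(986, 1151) = 1, so the inverse exists.
Back-substitute for 1:
1 = 1·161 − 40·4
  = −40·165 + 41·161
  = 41·986 − 245·165
  = −245·1151 + 286·986
So 986⁻¹ ≡ 286 (mod 1151).

286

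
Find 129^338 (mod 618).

15

Compute successive squares:
129^1 ≡ 129 (mod 618)
129^2 ≡ 129^2 = 16641 ≡ 573 (mod 618)
129^4 ≡ 573^2 = 328329 ≡ 171 (mod 618)
129^8 ≡ 171^2 = 29241 ≡ 195 (mod 618)
129^16 ≡ 195^2 = 38025 ≡ 327 (mod 618)
129^32 ≡ 327^2 = 106929 ≡ 15 (mod 618)
129^64 ≡ 15^2 = 225 (mod 618)
129^128 ≡ 225^2 = 50625 ≡ 567 (mod 618)
129^256 ≡ 567^2 = 321489 ≡ 129 (mod 618)
129^338 = 129^256 · 129^64 · 129^16 · 129^2 ≡ 129 · 225 · 327 · 573 (mod 618).
Accumulate the product:
129 · 225 = 29025 ≡ 597
597 · 327 = 195219 ≡ 549
549 · 573 = 314577 ≡ 15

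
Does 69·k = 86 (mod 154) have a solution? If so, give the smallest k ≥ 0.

124

gcd(69, 154) = 1, so a unique solution mod 154 exists.
69⁻¹ ≡ 125 (mod 154).
k ≡ 125·86 ≡ 124 (mod 154).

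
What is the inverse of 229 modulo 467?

363

Run the extended Euclidean algorithm:
467 = 2*229 + 9
229 = 25*9 + 4
9 = 2*4 + 1
4 = 4*1 + 0
gcd(229, 467) = 1, so the inverse exists.
Bézout: 1 = 51*467 − 104*229.
So 229⁻¹ ≡ −104 ≡ 363 (mod 467).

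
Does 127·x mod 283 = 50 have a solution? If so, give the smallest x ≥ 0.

gcd(127, 283) = 1, so a unique solution mod 283 exists.
127⁻¹ ≡ 78 (mod 283).
x ≡ 78·50 ≡ 221 (mod 283).

221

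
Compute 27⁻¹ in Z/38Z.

38 = 1*27 + 11
27 = 2*11 + 5
11 = 2*5 + 1
5 = 5*1 + 0
gcd(27, 38) = 1, so the inverse exists.
Back-substitute for 1:
1 = 1*11 − 2*5
  = −2*27 + 5*11
  = 5*38 − 7*27
So 27⁻¹ ≡ −7 ≡ 31 (mod 38).

31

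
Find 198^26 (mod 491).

204

Compute successive squares:
26 in binary is 11010, i.e. 26 = 16 + 8 + 2.
198^1 ≡ 198 (mod 491)
198^2 ≡ 198^2 = 39204 ≡ 415 (mod 491)
198^4 ≡ 415^2 = 172225 ≡ 375 (mod 491)
198^8 ≡ 375^2 = 140625 ≡ 199 (mod 491)
198^16 ≡ 199^2 = 39601 ≡ 321 (mod 491)
198^26 = 198^16 × 198^8 × 198^2 ≡ 321 × 199 × 415 (mod 491).
Accumulate the product:
321 × 199 = 63879 ≡ 49
49 × 415 = 20335 ≡ 204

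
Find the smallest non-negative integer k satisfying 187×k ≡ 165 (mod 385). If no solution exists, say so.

gcd(187, 385) = 11, and 11 | 165, so solutions exist.
Divide through by 11: 17×k ≡ 15 mod 35.
17⁻¹ ≡ 33 (mod 35).
k ≡ 33×15 ≡ 5 (mod 35).
The smallest non-negative solution is k = 5.

5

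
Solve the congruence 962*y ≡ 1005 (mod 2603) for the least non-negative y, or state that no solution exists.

gcd(962, 2603) = 1, so a unique solution mod 2603 exists.
962⁻¹ ≡ 46 (mod 2603).
y ≡ 46*1005 ≡ 1979 (mod 2603).

1979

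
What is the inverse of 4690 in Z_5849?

5849 = 1*4690 + 1159
4690 = 4*1159 + 54
1159 = 21*54 + 25
54 = 2*25 + 4
25 = 6*4 + 1
4 = 4*1 + 0
gcd(4690, 5849) = 1, so the inverse exists.
Bézout: 1 = 1129*5849 − 1408*4690.
So 4690⁻¹ ≡ −1408 ≡ 4441 (mod 5849).

4441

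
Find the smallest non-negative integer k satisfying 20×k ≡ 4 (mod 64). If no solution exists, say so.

gcd(20, 64) = 4, and 4 | 4, so solutions exist.
Divide through by 4: 5×k ≡ 1 (mod 16).
5⁻¹ ≡ 13 (mod 16).
k ≡ 13×1 ≡ 13 (mod 16).
The smallest non-negative solution is k = 13.

13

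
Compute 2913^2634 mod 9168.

1953

2913^1 ≡ 2913 (mod 9168)
2913^2 ≡ 2913^2 = 8485569 ≡ 5169 (mod 9168)
2913^4 ≡ 5169^2 = 26718561 ≡ 3009 (mod 9168)
2913^8 ≡ 3009^2 = 9054081 ≡ 5265 (mod 9168)
2913^16 ≡ 5265^2 = 27720225 ≡ 5361 (mod 9168)
2913^32 ≡ 5361^2 = 28740321 ≡ 7809 (mod 9168)
2913^64 ≡ 7809^2 = 60980481 ≡ 4113 (mod 9168)
2913^128 ≡ 4113^2 = 16916769 ≡ 1809 (mod 9168)
2913^256 ≡ 1809^2 = 3272481 ≡ 8673 (mod 9168)
2913^512 ≡ 8673^2 = 75220929 ≡ 6657 (mod 9168)
2913^1024 ≡ 6657^2 = 44315649 ≡ 6705 (mod 9168)
2913^2048 ≡ 6705^2 = 44957025 ≡ 6321 (mod 9168)
2913^2634 = 2913^2048 · 2913^512 · 2913^64 · 2913^8 · 2913^2 ≡ 6321 · 6657 · 4113 · 5265 · 5169 (mod 9168).
Accumulate the product:
6321 · 6657 = 42078897 ≡ 6945
6945 · 4113 = 28564785 ≡ 6465
6465 · 5265 = 34038225 ≡ 6609
6609 · 5169 = 34161921 ≡ 1953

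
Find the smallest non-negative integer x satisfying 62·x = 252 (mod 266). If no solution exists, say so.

gcd(62, 266) = 2, and 2 | 252, so solutions exist.
Divide through by 2: 31·x ≡ 126 mod 133.
31⁻¹ ≡ 103 (mod 133).
x ≡ 103·126 ≡ 77 (mod 133).
The smallest non-negative solution is x = 77.

77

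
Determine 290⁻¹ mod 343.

Run the extended Euclidean algorithm:
343 = 1×290 + 53
290 = 5×53 + 25
53 = 2×25 + 3
25 = 8×3 + 1
3 = 3×1 + 0
gcd(290, 343) = 1, so the inverse exists.
Back-substitute for 1:
1 = 1×25 − 8×3
  = −8×53 + 17×25
  = 17×290 − 93×53
  = −93×343 + 110×290
So 290⁻¹ ≡ 110 (mod 343).

110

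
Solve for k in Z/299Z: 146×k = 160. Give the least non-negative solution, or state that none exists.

296

gcd(146, 299) = 1, so a unique solution mod 299 exists.
146⁻¹ ≡ 256 (mod 299).
k ≡ 256×160 ≡ 296 (mod 299).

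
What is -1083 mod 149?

109

-1083 = -8×149 + 109, so -1083 ≡ 109 (mod 149).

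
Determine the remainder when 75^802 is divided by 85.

By square-and-multiply:
802 in binary is 1100100010, i.e. 802 = 512 + 256 + 32 + 2.
75^1 ≡ 75 (mod 85)
75^2 ≡ 75^2 = 5625 ≡ 15 (mod 85)
75^4 ≡ 15^2 = 225 ≡ 55 (mod 85)
75^8 ≡ 55^2 = 3025 ≡ 50 (mod 85)
75^16 ≡ 50^2 = 2500 ≡ 35 (mod 85)
75^32 ≡ 35^2 = 1225 ≡ 35 (mod 85)
75^64 ≡ 35^2 = 1225 ≡ 35 (mod 85)
75^128 ≡ 35^2 = 1225 ≡ 35 (mod 85)
75^256 ≡ 35^2 = 1225 ≡ 35 (mod 85)
75^512 ≡ 35^2 = 1225 ≡ 35 (mod 85)
75^802 = 75^512 · 75^256 · 75^32 · 75^2 ≡ 35 · 35 · 35 · 15 (mod 85).
Accumulate the product:
35 · 35 = 1225 ≡ 35
35 · 35 = 1225 ≡ 35
35 · 15 = 525 ≡ 15

15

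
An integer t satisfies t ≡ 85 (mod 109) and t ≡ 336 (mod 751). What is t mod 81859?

22866

109⁻¹ mod 751: 109*689 ≡ 1 (mod 751), so 109⁻¹ ≡ 689.
t = 85 + 109*((336 − 85)*689 mod 751) = 85 + 109*209 = 22866.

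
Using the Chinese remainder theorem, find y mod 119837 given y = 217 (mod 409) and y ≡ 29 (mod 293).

409⁻¹ mod 293: 409·48 ≡ 1 (mod 293), so 409⁻¹ ≡ 48.
y = 217 + 409·((29 − 217)·48 mod 293) = 217 + 409·59 = 24348.
Check: 24348 mod 409 = 217, 24348 mod 293 = 29. ✓

24348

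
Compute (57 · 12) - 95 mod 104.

57 · 12 = 684 ≡ 60 (mod 104)
60 - 95 = -35 ≡ 69 (mod 104)

69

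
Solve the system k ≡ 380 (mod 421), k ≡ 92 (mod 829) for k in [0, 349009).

421⁻¹ mod 829: 421·319 ≡ 1 (mod 829), so 421⁻¹ ≡ 319.
k = 380 + 421·((92 − 380)·319 mod 829) = 380 + 421·147 = 62267.

62267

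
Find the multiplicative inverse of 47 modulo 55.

48

55 = 1×47 + 8
47 = 5×8 + 7
8 = 1×7 + 1
7 = 7×1 + 0
gcd(47, 55) = 1, so the inverse exists.
Back-substitute for 1:
1 = 1×8 − 1×7
  = −1×47 + 6×8
  = 6×55 − 7×47
So 47⁻¹ ≡ −7 ≡ 48 (mod 55).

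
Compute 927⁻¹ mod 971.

331

Apply the Euclidean algorithm and back-substitute:
971 = 1·927 + 44
927 = 21·44 + 3
44 = 14·3 + 2
3 = 1·2 + 1
2 = 2·1 + 0
gcd(927, 971) = 1, so the inverse exists.
Back-substitute for 1:
1 = 1·3 − 1·2
  = −1·44 + 15·3
  = 15·927 − 316·44
  = −316·971 + 331·927
So 927⁻¹ ≡ 331 (mod 971).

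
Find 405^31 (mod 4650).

4125

31 in binary is 11111, i.e. 31 = 16 + 8 + 4 + 2 + 1.
405^1 ≡ 405 (mod 4650)
405^2 ≡ 405^2 = 164025 ≡ 1275 (mod 4650)
405^4 ≡ 1275^2 = 1625625 ≡ 2775 (mod 4650)
405^8 ≡ 2775^2 = 7700625 ≡ 225 (mod 4650)
405^16 ≡ 225^2 = 50625 ≡ 4125 (mod 4650)
405^31 = 405^16 * 405^8 * 405^4 * 405^2 * 405^1 ≡ 4125 * 225 * 2775 * 1275 * 405 (mod 4650).
Accumulate the product:
4125 * 225 = 928125 ≡ 2775
2775 * 2775 = 7700625 ≡ 225
225 * 1275 = 286875 ≡ 3225
3225 * 405 = 1306125 ≡ 4125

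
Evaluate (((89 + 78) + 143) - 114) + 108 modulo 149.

6

89 + 78 = 167 ≡ 18 (mod 149)
18 + 143 = 161 ≡ 12 (mod 149)
12 - 114 = -102 ≡ 47 (mod 149)
47 + 108 = 155 ≡ 6 (mod 149)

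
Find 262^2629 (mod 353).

237

Compute successive squares:
2629 in binary is 101001000101, i.e. 2629 = 2048 + 512 + 64 + 4 + 1.
262^1 ≡ 262 (mod 353)
262^2 ≡ 262^2 = 68644 ≡ 162 (mod 353)
262^4 ≡ 162^2 = 26244 ≡ 122 (mod 353)
262^8 ≡ 122^2 = 14884 ≡ 58 (mod 353)
262^16 ≡ 58^2 = 3364 ≡ 187 (mod 353)
262^32 ≡ 187^2 = 34969 ≡ 22 (mod 353)
262^64 ≡ 22^2 = 484 ≡ 131 (mod 353)
262^128 ≡ 131^2 = 17161 ≡ 217 (mod 353)
262^256 ≡ 217^2 = 47089 ≡ 140 (mod 353)
262^512 ≡ 140^2 = 19600 ≡ 185 (mod 353)
262^1024 ≡ 185^2 = 34225 ≡ 337 (mod 353)
262^2048 ≡ 337^2 = 113569 ≡ 256 (mod 353)
262^2629 = 262^2048 · 262^512 · 262^64 · 262^4 · 262^1 ≡ 256 · 185 · 131 · 122 · 262 (mod 353).
Accumulate the product:
256 · 185 = 47360 ≡ 58
58 · 131 = 7598 ≡ 185
185 · 122 = 22570 ≡ 331
331 · 262 = 86722 ≡ 237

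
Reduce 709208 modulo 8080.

6248

709208 = 87×8080 + 6248, so 709208 ≡ 6248 (mod 8080).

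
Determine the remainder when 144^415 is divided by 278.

144

415 in binary is 110011111, i.e. 415 = 256 + 128 + 16 + 8 + 4 + 2 + 1.
144^1 ≡ 144 (mod 278)
144^2 ≡ 144^2 = 20736 ≡ 164 (mod 278)
144^4 ≡ 164^2 = 26896 ≡ 208 (mod 278)
144^8 ≡ 208^2 = 43264 ≡ 174 (mod 278)
144^16 ≡ 174^2 = 30276 ≡ 252 (mod 278)
144^32 ≡ 252^2 = 63504 ≡ 120 (mod 278)
144^64 ≡ 120^2 = 14400 ≡ 222 (mod 278)
144^128 ≡ 222^2 = 49284 ≡ 78 (mod 278)
144^256 ≡ 78^2 = 6084 ≡ 246 (mod 278)
144^415 = 144^256 × 144^128 × 144^16 × 144^8 × 144^4 × 144^2 × 144^1 ≡ 246 × 78 × 252 × 174 × 208 × 164 × 144 (mod 278).
Accumulate the product:
246 × 78 = 19188 ≡ 6
6 × 252 = 1512 ≡ 122
122 × 174 = 21228 ≡ 100
100 × 208 = 20800 ≡ 228
228 × 164 = 37392 ≡ 140
140 × 144 = 20160 ≡ 144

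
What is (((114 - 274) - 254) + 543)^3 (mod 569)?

114 - 274 = -160 ≡ 409 (mod 569)
409 - 254 = 155
155 + 543 = 698 ≡ 129 (mod 569)
(129)^3 ≡ 421 (mod 569)

421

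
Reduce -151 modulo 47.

37

-151 = -4*47 + 37, so -151 ≡ 37 (mod 47).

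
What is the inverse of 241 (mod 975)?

975 = 4·241 + 11
241 = 21·11 + 10
11 = 1·10 + 1
10 = 10·1 + 0
gcd(241, 975) = 1, so the inverse exists.
Bézout: 1 = 22·975 − 89·241.
So 241⁻¹ ≡ −89 ≡ 886 (mod 975).

886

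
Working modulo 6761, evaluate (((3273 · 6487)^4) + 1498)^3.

3273 · 6487 = 21231951 ≡ 2411 (mod 6761)
(2411)^4 ≡ 2171 (mod 6761)
2171 + 1498 = 3669
(3669)^3 ≡ 3348 (mod 6761)

3348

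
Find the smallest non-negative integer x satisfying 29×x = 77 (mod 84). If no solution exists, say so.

gcd(29, 84) = 1, so a unique solution mod 84 exists.
29⁻¹ ≡ 29 (mod 84).
x ≡ 29×77 ≡ 49 (mod 84).

49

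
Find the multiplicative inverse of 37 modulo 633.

154

Run the extended Euclidean algorithm:
633 = 17*37 + 4
37 = 9*4 + 1
4 = 4*1 + 0
gcd(37, 633) = 1, so the inverse exists.
Back-substitute for 1:
1 = 1*37 − 9*4
  = −9*633 + 154*37
So 37⁻¹ ≡ 154 (mod 633).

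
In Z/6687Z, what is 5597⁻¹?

6687 = 1×5597 + 1090
5597 = 5×1090 + 147
1090 = 7×147 + 61
147 = 2×61 + 25
61 = 2×25 + 11
25 = 2×11 + 3
11 = 3×3 + 2
3 = 1×2 + 1
2 = 2×1 + 0
gcd(5597, 6687) = 1, so the inverse exists.
Back-substitute for 1:
1 = 1×3 − 1×2
  = −1×11 + 4×3
  = 4×25 − 9×11
  = −9×61 + 22×25
  = 22×147 − 53×61
  = −53×1090 + 393×147
  = 393×5597 − 2018×1090
  = −2018×6687 + 2411×5597
So 5597⁻¹ ≡ 2411 (mod 6687).

2411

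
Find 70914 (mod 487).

299

70914 = 145*487 + 299, so 70914 ≡ 299 (mod 487).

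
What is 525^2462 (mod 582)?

By square-and-multiply:
2462 in binary is 100110011110, i.e. 2462 = 2048 + 256 + 128 + 16 + 8 + 4 + 2.
525^1 ≡ 525 (mod 582)
525^2 ≡ 525^2 = 275625 ≡ 339 (mod 582)
525^4 ≡ 339^2 = 114921 ≡ 267 (mod 582)
525^8 ≡ 267^2 = 71289 ≡ 285 (mod 582)
525^16 ≡ 285^2 = 81225 ≡ 327 (mod 582)
525^32 ≡ 327^2 = 106929 ≡ 423 (mod 582)
525^64 ≡ 423^2 = 178929 ≡ 255 (mod 582)
525^128 ≡ 255^2 = 65025 ≡ 423 (mod 582)
525^256 ≡ 423^2 = 178929 ≡ 255 (mod 582)
525^512 ≡ 255^2 = 65025 ≡ 423 (mod 582)
525^1024 ≡ 423^2 = 178929 ≡ 255 (mod 582)
525^2048 ≡ 255^2 = 65025 ≡ 423 (mod 582)
525^2462 = 525^2048 · 525^256 · 525^128 · 525^16 · 525^8 · 525^4 · 525^2 ≡ 423 · 255 · 423 · 327 · 285 · 267 · 339 (mod 582).
Accumulate the product:
423 · 255 = 107865 ≡ 195
195 · 423 = 82485 ≡ 423
423 · 327 = 138321 ≡ 387
387 · 285 = 110295 ≡ 297
297 · 267 = 79299 ≡ 147
147 · 339 = 49833 ≡ 363

363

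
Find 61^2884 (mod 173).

61^1 ≡ 61 (mod 173)
61^2 ≡ 61^2 = 3721 ≡ 88 (mod 173)
61^4 ≡ 88^2 = 7744 ≡ 132 (mod 173)
61^8 ≡ 132^2 = 17424 ≡ 124 (mod 173)
61^16 ≡ 124^2 = 15376 ≡ 152 (mod 173)
61^32 ≡ 152^2 = 23104 ≡ 95 (mod 173)
61^64 ≡ 95^2 = 9025 ≡ 29 (mod 173)
61^128 ≡ 29^2 = 841 ≡ 149 (mod 173)
61^256 ≡ 149^2 = 22201 ≡ 57 (mod 173)
61^512 ≡ 57^2 = 3249 ≡ 135 (mod 173)
61^1024 ≡ 135^2 = 18225 ≡ 60 (mod 173)
61^2048 ≡ 60^2 = 3600 ≡ 140 (mod 173)
61^2884 = 61^2048 · 61^512 · 61^256 · 61^64 · 61^4 ≡ 140 · 135 · 57 · 29 · 132 (mod 173).
Accumulate the product:
140 · 135 = 18900 ≡ 43
43 · 57 = 2451 ≡ 29
29 · 29 = 841 ≡ 149
149 · 132 = 19668 ≡ 119

119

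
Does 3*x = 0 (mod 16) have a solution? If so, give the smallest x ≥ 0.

gcd(3, 16) = 1, so a unique solution mod 16 exists.
3⁻¹ ≡ 11 (mod 16).
x ≡ 11*0 ≡ 0 (mod 16).

0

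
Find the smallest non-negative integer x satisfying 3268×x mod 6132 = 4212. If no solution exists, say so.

gcd(3268, 6132) = 4, and 4 | 4212, so solutions exist.
Divide through by 4: 817×x ≡ 1053 mod 1533.
817⁻¹ ≡ 850 (mod 1533).
x ≡ 850×1053 ≡ 1311 (mod 1533).
The smallest non-negative solution is x = 1311.

1311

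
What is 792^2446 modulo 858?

66

Using repeated squaring:
792^1 ≡ 792 (mod 858)
792^2 ≡ 792^2 = 627264 ≡ 66 (mod 858)
792^4 ≡ 66^2 = 4356 ≡ 66 (mod 858)
792^8 ≡ 66^2 = 4356 ≡ 66 (mod 858)
792^16 ≡ 66^2 = 4356 ≡ 66 (mod 858)
792^32 ≡ 66^2 = 4356 ≡ 66 (mod 858)
792^64 ≡ 66^2 = 4356 ≡ 66 (mod 858)
792^128 ≡ 66^2 = 4356 ≡ 66 (mod 858)
792^256 ≡ 66^2 = 4356 ≡ 66 (mod 858)
792^512 ≡ 66^2 = 4356 ≡ 66 (mod 858)
792^1024 ≡ 66^2 = 4356 ≡ 66 (mod 858)
792^2048 ≡ 66^2 = 4356 ≡ 66 (mod 858)
792^2446 = 792^2048 * 792^256 * 792^128 * 792^8 * 792^4 * 792^2 ≡ 66 * 66 * 66 * 66 * 66 * 66 (mod 858).
Accumulate the product:
66 * 66 = 4356 ≡ 66
66 * 66 = 4356 ≡ 66
66 * 66 = 4356 ≡ 66
66 * 66 = 4356 ≡ 66
66 * 66 = 4356 ≡ 66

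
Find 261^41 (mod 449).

412

By square-and-multiply:
41 in binary is 101001, i.e. 41 = 32 + 8 + 1.
261^1 ≡ 261 (mod 449)
261^2 ≡ 261^2 = 68121 ≡ 322 (mod 449)
261^4 ≡ 322^2 = 103684 ≡ 414 (mod 449)
261^8 ≡ 414^2 = 171396 ≡ 327 (mod 449)
261^16 ≡ 327^2 = 106929 ≡ 67 (mod 449)
261^32 ≡ 67^2 = 4489 ≡ 448 (mod 449)
261^41 = 261^32 · 261^8 · 261^1 ≡ 448 · 327 · 261 (mod 449).
Accumulate the product:
448 · 327 = 146496 ≡ 122
122 · 261 = 31842 ≡ 412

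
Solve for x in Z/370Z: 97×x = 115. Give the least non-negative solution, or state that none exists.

5

gcd(97, 370) = 1, so a unique solution mod 370 exists.
97⁻¹ ≡ 103 (mod 370).
x ≡ 103×115 ≡ 5 (mod 370).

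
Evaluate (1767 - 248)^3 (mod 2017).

1767 - 248 = 1519
(1519)^3 ≡ 969 (mod 2017)

969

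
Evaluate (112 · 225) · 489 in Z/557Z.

289

112 · 225 = 25200 ≡ 135 (mod 557)
135 · 489 = 66015 ≡ 289 (mod 557)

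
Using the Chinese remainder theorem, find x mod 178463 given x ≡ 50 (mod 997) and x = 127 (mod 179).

177516

997⁻¹ mod 179: 997·86 ≡ 1 (mod 179), so 997⁻¹ ≡ 86.
x = 50 + 997·((127 − 50)·86 mod 179) = 50 + 997·178 = 177516.
Check: 177516 mod 997 = 50, 177516 mod 179 = 127. ✓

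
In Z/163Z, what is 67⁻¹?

73

163 = 2·67 + 29
67 = 2·29 + 9
29 = 3·9 + 2
9 = 4·2 + 1
2 = 2·1 + 0
gcd(67, 163) = 1, so the inverse exists.
Bézout: 1 = −30·163 + 73·67.
So 67⁻¹ ≡ 73 (mod 163).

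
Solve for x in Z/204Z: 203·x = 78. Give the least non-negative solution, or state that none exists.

gcd(203, 204) = 1, so a unique solution mod 204 exists.
203⁻¹ ≡ 203 (mod 204).
x ≡ 203·78 ≡ 126 (mod 204).

126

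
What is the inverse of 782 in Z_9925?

2018

9925 = 12×782 + 541
782 = 1×541 + 241
541 = 2×241 + 59
241 = 4×59 + 5
59 = 11×5 + 4
5 = 1×4 + 1
4 = 4×1 + 0
gcd(782, 9925) = 1, so the inverse exists.
Bézout: 1 = −159×9925 + 2018×782.
So 782⁻¹ ≡ 2018 (mod 9925).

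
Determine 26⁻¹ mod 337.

13

Run the extended Euclidean algorithm:
337 = 12·26 + 25
26 = 1·25 + 1
25 = 25·1 + 0
gcd(26, 337) = 1, so the inverse exists.
Back-substitute for 1:
1 = 1·26 − 1·25
  = −1·337 + 13·26
So 26⁻¹ ≡ 13 (mod 337).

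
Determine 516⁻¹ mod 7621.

7429

Apply the Euclidean algorithm and back-substitute:
7621 = 14·516 + 397
516 = 1·397 + 119
397 = 3·119 + 40
119 = 2·40 + 39
40 = 1·39 + 1
39 = 39·1 + 0
gcd(516, 7621) = 1, so the inverse exists.
Back-substitute for 1:
1 = 1·40 − 1·39
  = −1·119 + 3·40
  = 3·397 − 10·119
  = −10·516 + 13·397
  = 13·7621 − 192·516
So 516⁻¹ ≡ −192 ≡ 7429 (mod 7621).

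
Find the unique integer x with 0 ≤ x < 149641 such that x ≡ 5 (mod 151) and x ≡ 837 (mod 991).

151⁻¹ mod 991: 151*886 ≡ 1 (mod 991), so 151⁻¹ ≡ 886.
x = 5 + 151*((837 − 5)*886 mod 991) = 5 + 151*839 = 126694.

126694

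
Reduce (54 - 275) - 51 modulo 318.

54 - 275 = -221 ≡ 97 (mod 318)
97 - 51 = 46

46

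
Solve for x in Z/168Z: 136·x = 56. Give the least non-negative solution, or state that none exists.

gcd(136, 168) = 8, and 8 | 56, so solutions exist.
Divide through by 8: 17·x ≡ 7 (mod 21).
17⁻¹ ≡ 5 (mod 21).
x ≡ 5·7 ≡ 14 (mod 21).
The smallest non-negative solution is x = 14.

14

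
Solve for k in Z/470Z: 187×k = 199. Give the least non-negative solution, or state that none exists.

gcd(187, 470) = 1, so a unique solution mod 470 exists.
187⁻¹ ≡ 93 (mod 470).
k ≡ 93×199 ≡ 177 (mod 470).

177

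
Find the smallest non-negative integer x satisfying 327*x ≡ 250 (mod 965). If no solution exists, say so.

gcd(327, 965) = 1, so a unique solution mod 965 exists.
327⁻¹ ≡ 543 (mod 965).
x ≡ 543*250 ≡ 650 (mod 965).

650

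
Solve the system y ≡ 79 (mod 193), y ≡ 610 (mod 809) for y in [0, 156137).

132477

193⁻¹ mod 809: 193×306 ≡ 1 (mod 809), so 193⁻¹ ≡ 306.
y = 79 + 193×((610 − 79)×306 mod 809) = 79 + 193×686 = 132477.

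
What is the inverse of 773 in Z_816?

797

By the extended Euclidean algorithm:
816 = 1*773 + 43
773 = 17*43 + 42
43 = 1*42 + 1
42 = 42*1 + 0
gcd(773, 816) = 1, so the inverse exists.
Back-substitute for 1:
1 = 1*43 − 1*42
  = −1*773 + 18*43
  = 18*816 − 19*773
So 773⁻¹ ≡ −19 ≡ 797 (mod 816).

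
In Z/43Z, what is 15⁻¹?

23

By the extended Euclidean algorithm:
43 = 2*15 + 13
15 = 1*13 + 2
13 = 6*2 + 1
2 = 2*1 + 0
gcd(15, 43) = 1, so the inverse exists.
Back-substitute for 1:
1 = 1*13 − 6*2
  = −6*15 + 7*13
  = 7*43 − 20*15
So 15⁻¹ ≡ −20 ≡ 23 (mod 43).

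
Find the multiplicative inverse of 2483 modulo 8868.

8843

8868 = 3*2483 + 1419
2483 = 1*1419 + 1064
1419 = 1*1064 + 355
1064 = 2*355 + 354
355 = 1*354 + 1
354 = 354*1 + 0
gcd(2483, 8868) = 1, so the inverse exists.
Bézout: 1 = 7*8868 − 25*2483.
So 2483⁻¹ ≡ −25 ≡ 8843 (mod 8868).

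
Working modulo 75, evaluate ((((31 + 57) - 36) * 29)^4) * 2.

31 + 57 = 88 ≡ 13 (mod 75)
13 - 36 = -23 ≡ 52 (mod 75)
52 * 29 = 1508 ≡ 8 (mod 75)
(8)^4 ≡ 46 (mod 75)
46 * 2 = 92 ≡ 17 (mod 75)

17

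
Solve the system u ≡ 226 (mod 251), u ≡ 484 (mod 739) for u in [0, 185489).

93598

251⁻¹ mod 739: 251·53 ≡ 1 (mod 739), so 251⁻¹ ≡ 53.
u = 226 + 251·((484 − 226)·53 mod 739) = 226 + 251·372 = 93598.
Check: 93598 mod 251 = 226, 93598 mod 739 = 484. ✓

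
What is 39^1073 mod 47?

Compute successive squares:
39^1 ≡ 39 (mod 47)
39^2 ≡ 39^2 = 1521 ≡ 17 (mod 47)
39^4 ≡ 17^2 = 289 ≡ 7 (mod 47)
39^8 ≡ 7^2 = 49 ≡ 2 (mod 47)
39^16 ≡ 2^2 = 4 (mod 47)
39^32 ≡ 4^2 = 16 (mod 47)
39^64 ≡ 16^2 = 256 ≡ 21 (mod 47)
39^128 ≡ 21^2 = 441 ≡ 18 (mod 47)
39^256 ≡ 18^2 = 324 ≡ 42 (mod 47)
39^512 ≡ 42^2 = 1764 ≡ 25 (mod 47)
39^1024 ≡ 25^2 = 625 ≡ 14 (mod 47)
39^1073 = 39^1024 × 39^32 × 39^16 × 39^1 ≡ 14 × 16 × 4 × 39 (mod 47).
Accumulate the product:
14 × 16 = 224 ≡ 36
36 × 4 = 144 ≡ 3
3 × 39 = 117 ≡ 23

23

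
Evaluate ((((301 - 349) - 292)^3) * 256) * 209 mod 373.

24

301 - 349 = -48 ≡ 325 (mod 373)
325 - 292 = 33
(33)^3 ≡ 129 (mod 373)
129 * 256 = 33024 ≡ 200 (mod 373)
200 * 209 = 41800 ≡ 24 (mod 373)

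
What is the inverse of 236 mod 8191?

2256

Apply the Euclidean algorithm and back-substitute:
8191 = 34*236 + 167
236 = 1*167 + 69
167 = 2*69 + 29
69 = 2*29 + 11
29 = 2*11 + 7
11 = 1*7 + 4
7 = 1*4 + 3
4 = 1*3 + 1
3 = 3*1 + 0
gcd(236, 8191) = 1, so the inverse exists.
Bézout: 1 = −65*8191 + 2256*236.
So 236⁻¹ ≡ 2256 (mod 8191).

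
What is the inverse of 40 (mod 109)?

By the extended Euclidean algorithm:
109 = 2·40 + 29
40 = 1·29 + 11
29 = 2·11 + 7
11 = 1·7 + 4
7 = 1·4 + 3
4 = 1·3 + 1
3 = 3·1 + 0
gcd(40, 109) = 1, so the inverse exists.
Back-substitute for 1:
1 = 1·4 − 1·3
  = −1·7 + 2·4
  = 2·11 − 3·7
  = −3·29 + 8·11
  = 8·40 − 11·29
  = −11·109 + 30·40
So 40⁻¹ ≡ 30 (mod 109).

30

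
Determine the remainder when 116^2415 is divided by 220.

2415 in binary is 100101101111, i.e. 2415 = 2048 + 256 + 64 + 32 + 8 + 4 + 2 + 1.
116^1 ≡ 116 (mod 220)
116^2 ≡ 116^2 = 13456 ≡ 36 (mod 220)
116^4 ≡ 36^2 = 1296 ≡ 196 (mod 220)
116^8 ≡ 196^2 = 38416 ≡ 136 (mod 220)
116^16 ≡ 136^2 = 18496 ≡ 16 (mod 220)
116^32 ≡ 16^2 = 256 ≡ 36 (mod 220)
116^64 ≡ 36^2 = 1296 ≡ 196 (mod 220)
116^128 ≡ 196^2 = 38416 ≡ 136 (mod 220)
116^256 ≡ 136^2 = 18496 ≡ 16 (mod 220)
116^512 ≡ 16^2 = 256 ≡ 36 (mod 220)
116^1024 ≡ 36^2 = 1296 ≡ 196 (mod 220)
116^2048 ≡ 196^2 = 38416 ≡ 136 (mod 220)
116^2415 = 116^2048 · 116^256 · 116^64 · 116^32 · 116^8 · 116^4 · 116^2 · 116^1 ≡ 136 · 16 · 196 · 36 · 136 · 196 · 36 · 116 (mod 220).
Accumulate the product:
136 · 16 = 2176 ≡ 196
196 · 196 = 38416 ≡ 136
136 · 36 = 4896 ≡ 56
56 · 136 = 7616 ≡ 136
136 · 196 = 26656 ≡ 36
36 · 36 = 1296 ≡ 196
196 · 116 = 22736 ≡ 76

76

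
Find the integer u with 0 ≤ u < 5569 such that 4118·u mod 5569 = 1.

Apply the Euclidean algorithm and back-substitute:
5569 = 1×4118 + 1451
4118 = 2×1451 + 1216
1451 = 1×1216 + 235
1216 = 5×235 + 41
235 = 5×41 + 30
41 = 1×30 + 11
30 = 2×11 + 8
11 = 1×8 + 3
8 = 2×3 + 2
3 = 1×2 + 1
2 = 2×1 + 0
gcd(4118, 5569) = 1, so the inverse exists.
Bézout: 1 = −1507×5569 + 2038×4118.
So 4118⁻¹ ≡ 2038 (mod 5569).

2038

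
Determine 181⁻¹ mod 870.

721

870 = 4×181 + 146
181 = 1×146 + 35
146 = 4×35 + 6
35 = 5×6 + 5
6 = 1×5 + 1
5 = 5×1 + 0
gcd(181, 870) = 1, so the inverse exists.
Back-substitute for 1:
1 = 1×6 − 1×5
  = −1×35 + 6×6
  = 6×146 − 25×35
  = −25×181 + 31×146
  = 31×870 − 149×181
So 181⁻¹ ≡ −149 ≡ 721 (mod 870).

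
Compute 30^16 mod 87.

30

Using repeated squaring:
30^1 ≡ 30 (mod 87)
30^2 ≡ 30^2 = 900 ≡ 30 (mod 87)
30^4 ≡ 30^2 = 900 ≡ 30 (mod 87)
30^8 ≡ 30^2 = 900 ≡ 30 (mod 87)
30^16 ≡ 30^2 = 900 ≡ 30 (mod 87)
So 30^16 ≡ 30 (mod 87).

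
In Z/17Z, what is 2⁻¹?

9

17 = 8*2 + 1
2 = 2*1 + 0
gcd(2, 17) = 1, so the inverse exists.
Bézout: 1 = 1*17 − 8*2.
So 2⁻¹ ≡ −8 ≡ 9 (mod 17).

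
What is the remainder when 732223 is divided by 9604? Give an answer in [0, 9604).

2319

732223 = 76×9604 + 2319, so 732223 ≡ 2319 (mod 9604).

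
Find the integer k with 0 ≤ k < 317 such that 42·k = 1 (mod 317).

234

Apply the Euclidean algorithm and back-substitute:
317 = 7×42 + 23
42 = 1×23 + 19
23 = 1×19 + 4
19 = 4×4 + 3
4 = 1×3 + 1
3 = 3×1 + 0
gcd(42, 317) = 1, so the inverse exists.
Bézout: 1 = 11×317 − 83×42.
So 42⁻¹ ≡ −83 ≡ 234 (mod 317).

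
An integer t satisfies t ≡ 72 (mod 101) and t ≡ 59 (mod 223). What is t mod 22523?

20575

101⁻¹ mod 223: 101·53 ≡ 1 (mod 223), so 101⁻¹ ≡ 53.
t = 72 + 101·((59 − 72)·53 mod 223) = 72 + 101·203 = 20575.
Check: 20575 mod 101 = 72, 20575 mod 223 = 59. ✓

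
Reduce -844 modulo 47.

2

-844 = -18×47 + 2, so -844 ≡ 2 (mod 47).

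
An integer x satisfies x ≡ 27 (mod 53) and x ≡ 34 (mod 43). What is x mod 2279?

292

53⁻¹ mod 43: 53·13 ≡ 1 (mod 43), so 53⁻¹ ≡ 13.
x = 27 + 53·((34 − 27)·13 mod 43) = 27 + 53·5 = 292.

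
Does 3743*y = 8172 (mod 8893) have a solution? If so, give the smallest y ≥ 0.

gcd(3743, 8893) = 1, so a unique solution mod 8893 exists.
3743⁻¹ ≡ 3293 (mod 8893).
y ≡ 3293*8172 ≡ 178 (mod 8893).

178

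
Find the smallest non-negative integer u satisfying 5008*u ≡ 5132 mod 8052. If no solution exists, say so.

530

gcd(5008, 8052) = 4, and 4 | 5132, so solutions exist.
Divide through by 4: 1252*u = 1283 (mod 2013).
1252⁻¹ ≡ 82 (mod 2013).
u ≡ 82*1283 ≡ 530 (mod 2013).
The smallest non-negative solution is u = 530.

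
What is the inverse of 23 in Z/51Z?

20

51 = 2×23 + 5
23 = 4×5 + 3
5 = 1×3 + 2
3 = 1×2 + 1
2 = 2×1 + 0
gcd(23, 51) = 1, so the inverse exists.
Back-substitute for 1:
1 = 1×3 − 1×2
  = −1×5 + 2×3
  = 2×23 − 9×5
  = −9×51 + 20×23
So 23⁻¹ ≡ 20 (mod 51).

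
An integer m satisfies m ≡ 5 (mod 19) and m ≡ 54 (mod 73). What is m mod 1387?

19⁻¹ mod 73: 19×50 ≡ 1 (mod 73), so 19⁻¹ ≡ 50.
m = 5 + 19×((54 − 5)×50 mod 73) = 5 + 19×41 = 784.

784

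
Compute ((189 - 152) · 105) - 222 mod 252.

189 - 152 = 37
37 · 105 = 3885 ≡ 105 (mod 252)
105 - 222 = -117 ≡ 135 (mod 252)

135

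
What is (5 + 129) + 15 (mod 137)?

12

5 + 129 = 134
134 + 15 = 149 ≡ 12 (mod 137)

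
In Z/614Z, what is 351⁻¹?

7

Run the extended Euclidean algorithm:
614 = 1×351 + 263
351 = 1×263 + 88
263 = 2×88 + 87
88 = 1×87 + 1
87 = 87×1 + 0
gcd(351, 614) = 1, so the inverse exists.
Back-substitute for 1:
1 = 1×88 − 1×87
  = −1×263 + 3×88
  = 3×351 − 4×263
  = −4×614 + 7×351
So 351⁻¹ ≡ 7 (mod 614).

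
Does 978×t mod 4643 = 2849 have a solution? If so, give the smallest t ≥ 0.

2163

gcd(978, 4643) = 1, so a unique solution mod 4643 exists.
978⁻¹ ≡ 3252 (mod 4643).
t ≡ 3252×2849 ≡ 2163 (mod 4643).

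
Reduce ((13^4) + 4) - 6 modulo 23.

16

(13)^4 ≡ 18 (mod 23)
18 + 4 = 22
22 - 6 = 16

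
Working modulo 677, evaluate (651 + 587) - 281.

651 + 587 = 1238 ≡ 561 (mod 677)
561 - 281 = 280

280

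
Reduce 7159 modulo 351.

7159 = 20×351 + 139, so 7159 ≡ 139 (mod 351).

139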